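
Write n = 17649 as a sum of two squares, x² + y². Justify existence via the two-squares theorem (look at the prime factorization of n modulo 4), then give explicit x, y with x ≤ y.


Step 1: Factor n = 17649 = 3^2 · 37 · 53.
Step 2: Check the mod-4 condition on each prime factor: 3 ≡ 3 (mod 4), exponent 2 (must be even); 37 ≡ 1 (mod 4), exponent 1; 53 ≡ 1 (mod 4), exponent 1.
All primes ≡ 3 (mod 4) appear to even exponent (or don't appear), so by the two-squares theorem n IS expressible as a sum of two squares.
Step 3: Build a representation. Group n = k² · m with k = 3 and m = 37 · 53 = 1961 (a product of primes ≡ 1 (mod 4)); a representation of m scales to one of n via (k·x)² + (k·y)² = k²(x² + y²). Each prime p ≡ 1 (mod 4) is itself a sum of two squares; find a² by testing p − a² for a perfect square:
  37: 37 − 1² = 36 = 6² ⇒ 37 = 1² + 6².
  53: 53 − 1² = 52, 53 − 2² = 49 = 7² ⇒ 53 = 2² + 7².
  Combine using the Brahmagupta–Fibonacci identity (a² + b²)(c² + d²) = (ac − bd)² + (ad + bc)² = (ac + bd)² + (ad − bc)²:
  37 · 53 = 1961: from (1² + 6²)(2² + 7²), take (1·2 − 6·7, 1·7 + 6·2) = (2 − 42, 7 + 12) = (-40, 19); dropping signs (only squares matter) gives (40, 19); check 40² + 19² = 1600 + 361 = 1961 ✓.
  Scale by k = 3: (3·40, 3·19) = (120, 57).
Step 4: Order so x ≤ y and verify: 57² + 120² = 3249 + 14400 = 17649 = n. ✓

n = 17649 = 57² + 120² (one valid representation with x ≤ y).


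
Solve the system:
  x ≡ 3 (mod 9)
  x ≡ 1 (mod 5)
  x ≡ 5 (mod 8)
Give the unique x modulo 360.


Moduli 9, 5, 8 are pairwise coprime; by CRT there is a unique solution modulo M = 9 · 5 · 8 = 360.
Solve pairwise, accumulating the modulus:
  Start with x ≡ 3 (mod 9).
  Combine with x ≡ 1 (mod 5): since gcd(9, 5) = 1, we get a unique residue mod 45.
    Write x = 3 + 9·t and substitute into x ≡ 1 (mod 5): 9·t ≡ 1 − 3 = -2 (mod 5).
    Reduce coefficients mod 5: 4·t ≡ 3 (mod 5).
    The inverse of 4 mod 5 is 4 (since 4·4 = 16 = 3·5 + 1), so t ≡ 4·3 = 12 ≡ 2 (mod 5).
    Then x = 3 + 9·2 = 21, valid modulo lcm(9, 5) = 45: x ≡ 21 (mod 45).
  Combine with x ≡ 5 (mod 8): since gcd(45, 8) = 1, we get a unique residue mod 360.
    Write x = 21 + 45·t and substitute into x ≡ 5 (mod 8): 45·t ≡ 5 − 21 = -16 (mod 8).
    Reduce coefficients mod 8: 5·t ≡ 0 (mod 8).
    The inverse of 5 mod 8 is 5 (since 5·5 = 25 = 3·8 + 1), so t ≡ 5·0 = 0 ≡ 0 (mod 8).
    Then x = 21 + 45·0 = 21, valid modulo lcm(45, 8) = 360: x ≡ 21 (mod 360).
Verify: 21 mod 9 = 3 ✓, 21 mod 5 = 1 ✓, 21 mod 8 = 5 ✓.

x ≡ 21 (mod 360).


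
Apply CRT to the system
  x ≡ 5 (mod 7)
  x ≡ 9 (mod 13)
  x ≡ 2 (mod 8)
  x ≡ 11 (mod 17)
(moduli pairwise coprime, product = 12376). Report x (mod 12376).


Product of moduli M = 7 · 13 · 8 · 17 = 12376.
Merge one congruence at a time:
  Start: x ≡ 5 (mod 7).
  Combine with x ≡ 9 (mod 13); new modulus lcm = 91.
    Write x = 5 + 7·t and substitute into x ≡ 9 (mod 13): 7·t ≡ 9 − 5 = 4 (mod 13).
    The inverse of 7 mod 13 is 2 (since 7·2 = 14 = 1·13 + 1), so t ≡ 2·4 = 8 ≡ 8 (mod 13).
    Then x = 5 + 7·8 = 61, valid modulo lcm(7, 13) = 91: x ≡ 61 (mod 91).
  Combine with x ≡ 2 (mod 8); new modulus lcm = 728.
    Write x = 61 + 91·t and substitute into x ≡ 2 (mod 8): 91·t ≡ 2 − 61 = -59 (mod 8).
    Reduce coefficients mod 8: 3·t ≡ 5 (mod 8).
    The inverse of 3 mod 8 is 3 (since 3·3 = 9 = 1·8 + 1), so t ≡ 3·5 = 15 ≡ 7 (mod 8).
    Then x = 61 + 91·7 = 698, valid modulo lcm(91, 8) = 728: x ≡ 698 (mod 728).
  Combine with x ≡ 11 (mod 17); new modulus lcm = 12376.
    Write x = 698 + 728·t and substitute into x ≡ 11 (mod 17): 728·t ≡ 11 − 698 = -687 (mod 17).
    Reduce coefficients mod 17: 14·t ≡ 10 (mod 17).
    The inverse of 14 mod 17 is 11 (since 14·11 = 154 = 9·17 + 1), so t ≡ 11·10 = 110 ≡ 8 (mod 17).
    Then x = 698 + 728·8 = 6522, valid modulo lcm(728, 17) = 12376: x ≡ 6522 (mod 12376).
Verify against each original: 6522 mod 7 = 5, 6522 mod 13 = 9, 6522 mod 8 = 2, 6522 mod 17 = 11.

x ≡ 6522 (mod 12376).


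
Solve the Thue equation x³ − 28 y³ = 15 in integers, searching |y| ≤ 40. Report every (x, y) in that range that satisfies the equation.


The equation is x³ - 28y³ = 15. For fixed y, x³ = 28·y³ + 15, so a solution requires the RHS to be a perfect cube.
Strategy: iterate y from -40 to 40, compute RHS = 28·y³ + 15, and check whether it is a (positive or negative) perfect cube.
Check small values of y:
  y = 0: RHS = 15 is not a perfect cube.
  y = 1: RHS = 43 is not a perfect cube.
  y = -1: RHS = -13 is not a perfect cube.
  y = 2: RHS = 239 is not a perfect cube.
  y = -2: RHS = -209 is not a perfect cube.
  y = 3: RHS = 771 is not a perfect cube.
  y = -3: RHS = -741 is not a perfect cube.
Continuing the search up to |y| = 40 finds no solutions either.
No (x, y) in the scanned range satisfies the equation.

No integer solutions with |y| ≤ 40.


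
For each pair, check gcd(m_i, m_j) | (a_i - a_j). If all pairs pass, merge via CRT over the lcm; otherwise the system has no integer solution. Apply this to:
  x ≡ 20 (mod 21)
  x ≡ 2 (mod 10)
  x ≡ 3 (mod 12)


Moduli 21, 10, 12 are not pairwise coprime, so CRT works modulo lcm(m_i) when all pairwise compatibility conditions hold.
Pairwise compatibility: gcd(m_i, m_j) must divide a_i - a_j for every pair.
Merge one congruence at a time:
  Start: x ≡ 20 (mod 21).
  Combine with x ≡ 2 (mod 10): gcd(21, 10) = 1; 2 - 20 = -18, which IS divisible by 1, so compatible.
    Write x = 20 + 21·t and substitute into x ≡ 2 (mod 10): 21·t ≡ 2 − 20 = -18 (mod 10).
    Reduce coefficients mod 10: 1·t ≡ 2 (mod 10).
    So t ≡ 2 (mod 10).
    Then x = 20 + 21·2 = 62, valid modulo lcm(21, 10) = 210: x ≡ 62 (mod 210).
  Combine with x ≡ 3 (mod 12): gcd(210, 12) = 6, and 3 - 62 = -59 is NOT divisible by 6.
    ⇒ system is inconsistent (no integer solution).

No solution (the system is inconsistent).


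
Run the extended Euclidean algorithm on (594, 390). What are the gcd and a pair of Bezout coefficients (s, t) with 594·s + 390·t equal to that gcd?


Euclidean algorithm on (594, 390) — divide until remainder is 0:
  594 = 1 · 390 + 204
  390 = 1 · 204 + 186
  204 = 1 · 186 + 18
  186 = 10 · 18 + 6
  18 = 3 · 6 + 0
gcd(594, 390) = 6.
Track Bezout coefficients alongside the remainders: start with r₀ = 594 = a·1 + b·0 (s = 1, t = 0) and r₁ = 390 = a·0 + b·1 (s = 0, t = 1); each new remainder r_{k+1} = r_{k-1} − q_k·r_k inherits s_{k+1} = s_{k-1} − q_k·s_k, t_{k+1} = t_{k-1} − q_k·t_k, so r_k = a·s_k + b·t_k at every step:
  q = 1: r = 204, s = 1 − 1·0 = 1, t = 0 − 1·1 = -1  (check: 594·1 + 390·(-1) = 204)
  q = 1: r = 186, s = 0 − 1·1 = -1, t = 1 − 1·(-1) = 2  (check: 594·(-1) + 390·2 = 186)
  q = 1: r = 18, s = 1 − 1·(-1) = 2, t = -1 − 1·2 = -3  (check: 594·2 + 390·(-3) = 18)
  q = 10: r = 6, s = -1 − 10·2 = -21, t = 2 − 10·(-3) = 32  (check: 594·(-21) + 390·32 = 6)
The row with r = 6 (the gcd) gives the Bezout coefficients s = -21, t = 32.
Result: 594 · (-21) + 390 · (32) = 6.

gcd(594, 390) = 6; s = -21, t = 32 (check: 594·(-21) + 390·32 = 6).


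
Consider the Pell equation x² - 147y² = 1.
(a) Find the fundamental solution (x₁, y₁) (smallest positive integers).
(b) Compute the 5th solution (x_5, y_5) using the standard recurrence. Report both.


Step 1: Find the fundamental solution (x₁, y₁) of x² - 147y² = 1.
  Expand √147 as a continued fraction. a₀ = ⌊√147⌋ = 12; iterate m_{k+1} = d_k·a_k − m_k, d_{k+1} = (147 − m_{k+1}²)/d_k, a_{k+1} = ⌊(a₀ + m_{k+1})/d_{k+1}⌋ (starting m₀ = 0, d₀ = 1), with convergents p_k = a_k·p_{k-1} + p_{k-2}, q_k = a_k·q_{k-1} + q_{k-2} (p₋₁ = 1, q₋₁ = 0):
  k = 0: a₀ = 12; p₀/q₀ = 12/1; p₀² − 147·q₀² = 144 − 147 = -3.
  k = 1: m = 12, d = 3, a = ⌊(12 + 12)/3⌋ = 8; p/q = (8·12 + 1)/(8·1 + 0) = 97/8; p² − 147·q² = 9409 − 9408 = 1.
  The first convergent with p² − 147·q² = 1 gives the fundamental solution (x₁, y₁) = (97, 8).
Step 2: Apply the recurrence (x_{n+1}, y_{n+1}) = (x₁x_n + 147y₁y_n, x₁y_n + y₁x_n) repeatedly.
  From (x_1, y_1) = (97, 8): x_2 = 97·97 + 147·8·8 = 18817; y_2 = 97·8 + 8·97 = 1552.
  From (x_2, y_2) = (18817, 1552): x_3 = 97·18817 + 147·8·1552 = 3650401; y_3 = 97·1552 + 8·18817 = 301080.
  From (x_3, y_3) = (3650401, 301080): x_4 = 97·3650401 + 147·8·301080 = 708158977; y_4 = 97·301080 + 8·3650401 = 58407968.
  From (x_4, y_4) = (708158977, 58407968): x_5 = 97·708158977 + 147·8·58407968 = 137379191137; y_5 = 97·58407968 + 8·708158977 = 11330844712.
Step 3: Verify x_5² - 147·y_5² = 18873042157456379352769 - 18873042157456379352768 = 1 (should be 1). ✓

(x_1, y_1) = (97, 8); (x_5, y_5) = (137379191137, 11330844712).


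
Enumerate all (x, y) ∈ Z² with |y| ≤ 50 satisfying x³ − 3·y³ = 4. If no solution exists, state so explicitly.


The equation is x³ - 3y³ = 4. For fixed y, x³ = 3·y³ + 4, so a solution requires the RHS to be a perfect cube.
Strategy: iterate y from -50 to 50, compute RHS = 3·y³ + 4, and check whether it is a (positive or negative) perfect cube.
Check small values of y:
  y = 0: RHS = 4 is not a perfect cube.
  y = 1: RHS = 7 is not a perfect cube.
  y = -1: RHS = 1 = (1)³ ⇒ x = 1 works.
  y = 2: RHS = 28 is not a perfect cube.
  y = -2: RHS = -20 is not a perfect cube.
  y = 3: RHS = 85 is not a perfect cube.
  y = -3: RHS = -77 is not a perfect cube.
Continuing the search up to |y| = 50 finds no further solutions beyond those listed.
Collected solutions: (1, -1).

Solutions (with |y| ≤ 50): (1, -1).


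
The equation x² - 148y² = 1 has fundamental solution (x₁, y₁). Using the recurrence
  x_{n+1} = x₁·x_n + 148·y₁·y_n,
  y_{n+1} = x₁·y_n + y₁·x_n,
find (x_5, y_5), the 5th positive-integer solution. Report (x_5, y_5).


Step 1: Find the fundamental solution (x₁, y₁) of x² - 148y² = 1.
  Expand √148 as a continued fraction. a₀ = ⌊√148⌋ = 12; iterate m_{k+1} = d_k·a_k − m_k, d_{k+1} = (148 − m_{k+1}²)/d_k, a_{k+1} = ⌊(a₀ + m_{k+1})/d_{k+1}⌋ (starting m₀ = 0, d₀ = 1), with convergents p_k = a_k·p_{k-1} + p_{k-2}, q_k = a_k·q_{k-1} + q_{k-2} (p₋₁ = 1, q₋₁ = 0):
  k = 0: a₀ = 12; p₀/q₀ = 12/1; p₀² − 148·q₀² = 144 − 148 = -4.
  k = 1: m = 12, d = 4, a = ⌊(12 + 12)/4⌋ = 6; p/q = (6·12 + 1)/(6·1 + 0) = 73/6; p² − 148·q² = 5329 − 5328 = 1.
  The first convergent with p² − 148·q² = 1 gives the fundamental solution (x₁, y₁) = (73, 6).
Step 2: Apply the recurrence (x_{n+1}, y_{n+1}) = (x₁x_n + 148y₁y_n, x₁y_n + y₁x_n) repeatedly.
  From (x_1, y_1) = (73, 6): x_2 = 73·73 + 148·6·6 = 10657; y_2 = 73·6 + 6·73 = 876.
  From (x_2, y_2) = (10657, 876): x_3 = 73·10657 + 148·6·876 = 1555849; y_3 = 73·876 + 6·10657 = 127890.
  From (x_3, y_3) = (1555849, 127890): x_4 = 73·1555849 + 148·6·127890 = 227143297; y_4 = 73·127890 + 6·1555849 = 18671064.
  From (x_4, y_4) = (227143297, 18671064): x_5 = 73·227143297 + 148·6·18671064 = 33161365513; y_5 = 73·18671064 + 6·227143297 = 2725847454.
Step 3: Verify x_5² - 148·y_5² = 1099676162686785753169 - 1099676162686785753168 = 1 (should be 1). ✓

(x_1, y_1) = (73, 6); (x_5, y_5) = (33161365513, 2725847454).


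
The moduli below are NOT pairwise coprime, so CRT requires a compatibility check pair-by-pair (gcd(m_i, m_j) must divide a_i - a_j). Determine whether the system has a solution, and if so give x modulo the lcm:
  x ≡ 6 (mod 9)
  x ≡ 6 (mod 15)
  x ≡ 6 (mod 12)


Moduli 9, 15, 12 are not pairwise coprime, so CRT works modulo lcm(m_i) when all pairwise compatibility conditions hold.
Pairwise compatibility: gcd(m_i, m_j) must divide a_i - a_j for every pair.
Merge one congruence at a time:
  Start: x ≡ 6 (mod 9).
  Combine with x ≡ 6 (mod 15): gcd(9, 15) = 3; 6 - 6 = 0, which IS divisible by 3, so compatible.
    Write x = 6 + 9·t and substitute into x ≡ 6 (mod 15): 9·t ≡ 6 − 6 = 0 (mod 15).
    Divide the congruence (and modulus) by g = 3: 3·t ≡ 0 (mod 5).
    The inverse of 3 mod 5 is 2 (since 3·2 = 6 = 1·5 + 1), so t ≡ 2·0 = 0 ≡ 0 (mod 5).
    Then x = 6 + 9·0 = 6, valid modulo lcm(9, 15) = 45: x ≡ 6 (mod 45).
  Combine with x ≡ 6 (mod 12): gcd(45, 12) = 3; 6 - 6 = 0, which IS divisible by 3, so compatible.
    Write x = 6 + 45·t and substitute into x ≡ 6 (mod 12): 45·t ≡ 6 − 6 = 0 (mod 12).
    Divide the congruence (and modulus) by g = 3: 15·t ≡ 0 (mod 4).
    Reduce coefficients mod 4: 3·t ≡ 0 (mod 4).
    The inverse of 3 mod 4 is 3 (since 3·3 = 9 = 2·4 + 1), so t ≡ 3·0 = 0 ≡ 0 (mod 4).
    Then x = 6 + 45·0 = 6, valid modulo lcm(45, 12) = 180: x ≡ 6 (mod 180).
Verify: 6 mod 9 = 6, 6 mod 15 = 6, 6 mod 12 = 6.

x ≡ 6 (mod 180).


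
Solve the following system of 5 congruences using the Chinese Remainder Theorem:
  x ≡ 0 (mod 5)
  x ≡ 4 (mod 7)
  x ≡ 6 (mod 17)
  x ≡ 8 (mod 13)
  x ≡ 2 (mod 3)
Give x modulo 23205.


Product of moduli M = 5 · 7 · 17 · 13 · 3 = 23205.
Merge one congruence at a time:
  Start: x ≡ 0 (mod 5).
  Combine with x ≡ 4 (mod 7); new modulus lcm = 35.
    Write x = 0 + 5·t and substitute into x ≡ 4 (mod 7): 5·t ≡ 4 − 0 = 4 (mod 7).
    The inverse of 5 mod 7 is 3 (since 5·3 = 15 = 2·7 + 1), so t ≡ 3·4 = 12 ≡ 5 (mod 7).
    Then x = 0 + 5·5 = 25, valid modulo lcm(5, 7) = 35: x ≡ 25 (mod 35).
  Combine with x ≡ 6 (mod 17); new modulus lcm = 595.
    Write x = 25 + 35·t and substitute into x ≡ 6 (mod 17): 35·t ≡ 6 − 25 = -19 (mod 17).
    Reduce coefficients mod 17: 1·t ≡ 15 (mod 17).
    So t ≡ 15 (mod 17).
    Then x = 25 + 35·15 = 550, valid modulo lcm(35, 17) = 595: x ≡ 550 (mod 595).
  Combine with x ≡ 8 (mod 13); new modulus lcm = 7735.
    Write x = 550 + 595·t and substitute into x ≡ 8 (mod 13): 595·t ≡ 8 − 550 = -542 (mod 13).
    Reduce coefficients mod 13: 10·t ≡ 4 (mod 13).
    The inverse of 10 mod 13 is 4 (since 10·4 = 40 = 3·13 + 1), so t ≡ 4·4 = 16 ≡ 3 (mod 13).
    Then x = 550 + 595·3 = 2335, valid modulo lcm(595, 13) = 7735: x ≡ 2335 (mod 7735).
  Combine with x ≡ 2 (mod 3); new modulus lcm = 23205.
    Write x = 2335 + 7735·t and substitute into x ≡ 2 (mod 3): 7735·t ≡ 2 − 2335 = -2333 (mod 3).
    Reduce coefficients mod 3: 1·t ≡ 1 (mod 3).
    So t ≡ 1 (mod 3).
    Then x = 2335 + 7735·1 = 10070, valid modulo lcm(7735, 3) = 23205: x ≡ 10070 (mod 23205).
Verify against each original: 10070 mod 5 = 0, 10070 mod 7 = 4, 10070 mod 17 = 6, 10070 mod 13 = 8, 10070 mod 3 = 2.

x ≡ 10070 (mod 23205).


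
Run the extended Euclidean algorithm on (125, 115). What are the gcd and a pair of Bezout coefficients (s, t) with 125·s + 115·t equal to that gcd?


Euclidean algorithm on (125, 115) — divide until remainder is 0:
  125 = 1 · 115 + 10
  115 = 11 · 10 + 5
  10 = 2 · 5 + 0
gcd(125, 115) = 5.
Track Bezout coefficients alongside the remainders: start with r₀ = 125 = a·1 + b·0 (s = 1, t = 0) and r₁ = 115 = a·0 + b·1 (s = 0, t = 1); each new remainder r_{k+1} = r_{k-1} − q_k·r_k inherits s_{k+1} = s_{k-1} − q_k·s_k, t_{k+1} = t_{k-1} − q_k·t_k, so r_k = a·s_k + b·t_k at every step:
  q = 1: r = 10, s = 1 − 1·0 = 1, t = 0 − 1·1 = -1  (check: 125·1 + 115·(-1) = 10)
  q = 11: r = 5, s = 0 − 11·1 = -11, t = 1 − 11·(-1) = 12  (check: 125·(-11) + 115·12 = 5)
The row with r = 5 (the gcd) gives the Bezout coefficients s = -11, t = 12.
Result: 125 · (-11) + 115 · (12) = 5.

gcd(125, 115) = 5; s = -11, t = 12 (check: 125·(-11) + 115·12 = 5).


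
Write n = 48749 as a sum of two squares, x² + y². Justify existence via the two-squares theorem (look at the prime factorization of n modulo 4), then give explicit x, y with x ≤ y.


Step 1: Factor n = 48749 = 29 · 41^2.
Step 2: Check the mod-4 condition on each prime factor: 29 ≡ 1 (mod 4), exponent 1; 41 ≡ 1 (mod 4), exponent 2.
All primes ≡ 3 (mod 4) appear to even exponent (or don't appear), so by the two-squares theorem n IS expressible as a sum of two squares.
Step 3: Build a representation. Here n = 29 · 41 · 41 is a product of primes ≡ 1 (mod 4). Each prime p ≡ 1 (mod 4) is itself a sum of two squares; find a² by testing p − a² for a perfect square:
  29: 29 − 1² = 28, 29 − 2² = 25 = 5² ⇒ 29 = 2² + 5².
  41: 41 − 1² = 40, 41 − 2² = 37, 41 − 3² = 32, 41 − 4² = 25 = 5² ⇒ 41 = 4² + 5².
  Combine using the Brahmagupta–Fibonacci identity (a² + b²)(c² + d²) = (ac − bd)² + (ad + bc)² = (ac + bd)² + (ad − bc)²:
  29 · 41 = 1189: from (2² + 5²)(4² + 5²), take (2·4 − 5·5, 2·5 + 5·4) = (8 − 25, 10 + 20) = (-17, 30); dropping signs (only squares matter) gives (17, 30); check 17² + 30² = 289 + 900 = 1189 ✓.
  1189 · 41 = 48749: from (17² + 30²)(4² + 5²), take (17·4 − 30·5, 17·5 + 30·4) = (68 − 150, 85 + 120) = (-82, 205); dropping signs (only squares matter) gives (82, 205); check 82² + 205² = 6724 + 42025 = 48749 ✓.
Step 4: Order so x ≤ y and verify: 82² + 205² = 6724 + 42025 = 48749 = n. ✓

n = 48749 = 82² + 205² (one valid representation with x ≤ y).


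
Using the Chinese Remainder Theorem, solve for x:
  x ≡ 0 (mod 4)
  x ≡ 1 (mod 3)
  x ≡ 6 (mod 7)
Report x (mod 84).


Moduli 4, 3, 7 are pairwise coprime; by CRT there is a unique solution modulo M = 4 · 3 · 7 = 84.
Solve pairwise, accumulating the modulus:
  Start with x ≡ 0 (mod 4).
  Combine with x ≡ 1 (mod 3): since gcd(4, 3) = 1, we get a unique residue mod 12.
    Write x = 0 + 4·t and substitute into x ≡ 1 (mod 3): 4·t ≡ 1 − 0 = 1 (mod 3).
    Reduce coefficients mod 3: 1·t ≡ 1 (mod 3).
    So t ≡ 1 (mod 3).
    Then x = 0 + 4·1 = 4, valid modulo lcm(4, 3) = 12: x ≡ 4 (mod 12).
  Combine with x ≡ 6 (mod 7): since gcd(12, 7) = 1, we get a unique residue mod 84.
    Write x = 4 + 12·t and substitute into x ≡ 6 (mod 7): 12·t ≡ 6 − 4 = 2 (mod 7).
    Reduce coefficients mod 7: 5·t ≡ 2 (mod 7).
    The inverse of 5 mod 7 is 3 (since 5·3 = 15 = 2·7 + 1), so t ≡ 3·2 = 6 ≡ 6 (mod 7).
    Then x = 4 + 12·6 = 76, valid modulo lcm(12, 7) = 84: x ≡ 76 (mod 84).
Verify: 76 mod 4 = 0 ✓, 76 mod 3 = 1 ✓, 76 mod 7 = 6 ✓.

x ≡ 76 (mod 84).


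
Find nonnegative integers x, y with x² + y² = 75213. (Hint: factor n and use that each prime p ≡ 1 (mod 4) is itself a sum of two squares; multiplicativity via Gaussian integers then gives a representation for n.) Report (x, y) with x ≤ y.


Step 1: Factor n = 75213 = 3^2 · 61 · 137.
Step 2: Check the mod-4 condition on each prime factor: 3 ≡ 3 (mod 4), exponent 2 (must be even); 61 ≡ 1 (mod 4), exponent 1; 137 ≡ 1 (mod 4), exponent 1.
All primes ≡ 3 (mod 4) appear to even exponent (or don't appear), so by the two-squares theorem n IS expressible as a sum of two squares.
Step 3: Build a representation. Group n = k² · m with k = 3 and m = 61 · 137 = 8357 (a product of primes ≡ 1 (mod 4)); a representation of m scales to one of n via (k·x)² + (k·y)² = k²(x² + y²). Each prime p ≡ 1 (mod 4) is itself a sum of two squares; find a² by testing p − a² for a perfect square:
  61: 61 − 1² = 60, 61 − 2² = 57, 61 − 3² = 52, 61 − 4² = 45, 61 − 5² = 36 = 6² ⇒ 61 = 5² + 6².
  137: 137 − 1² = 136, 137 − 2² = 133, 137 − 3² = 128, 137 − 4² = 121 = 11² ⇒ 137 = 4² + 11².
  Combine using the Brahmagupta–Fibonacci identity (a² + b²)(c² + d²) = (ac − bd)² + (ad + bc)² = (ac + bd)² + (ad − bc)²:
  61 · 137 = 8357: from (5² + 6²)(4² + 11²), take (5·4 − 6·11, 5·11 + 6·4) = (20 − 66, 55 + 24) = (-46, 79); dropping signs (only squares matter) gives (46, 79); check 46² + 79² = 2116 + 6241 = 8357 ✓.
  Scale by k = 3: (3·46, 3·79) = (138, 237).
Step 4: Order so x ≤ y and verify: 138² + 237² = 19044 + 56169 = 75213 = n. ✓

n = 75213 = 138² + 237² (one valid representation with x ≤ y).


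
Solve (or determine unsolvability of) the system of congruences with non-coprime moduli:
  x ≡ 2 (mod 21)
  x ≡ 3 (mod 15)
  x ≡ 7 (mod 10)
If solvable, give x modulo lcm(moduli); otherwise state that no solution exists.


Moduli 21, 15, 10 are not pairwise coprime, so CRT works modulo lcm(m_i) when all pairwise compatibility conditions hold.
Pairwise compatibility: gcd(m_i, m_j) must divide a_i - a_j for every pair.
Merge one congruence at a time:
  Start: x ≡ 2 (mod 21).
  Combine with x ≡ 3 (mod 15): gcd(21, 15) = 3, and 3 - 2 = 1 is NOT divisible by 3.
    ⇒ system is inconsistent (no integer solution).

No solution (the system is inconsistent).


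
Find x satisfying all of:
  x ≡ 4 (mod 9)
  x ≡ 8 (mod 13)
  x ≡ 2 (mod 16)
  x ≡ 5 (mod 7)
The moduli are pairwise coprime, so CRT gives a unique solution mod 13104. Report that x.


Product of moduli M = 9 · 13 · 16 · 7 = 13104.
Merge one congruence at a time:
  Start: x ≡ 4 (mod 9).
  Combine with x ≡ 8 (mod 13); new modulus lcm = 117.
    Write x = 4 + 9·t and substitute into x ≡ 8 (mod 13): 9·t ≡ 8 − 4 = 4 (mod 13).
    The inverse of 9 mod 13 is 3 (since 9·3 = 27 = 2·13 + 1), so t ≡ 3·4 = 12 ≡ 12 (mod 13).
    Then x = 4 + 9·12 = 112, valid modulo lcm(9, 13) = 117: x ≡ 112 (mod 117).
  Combine with x ≡ 2 (mod 16); new modulus lcm = 1872.
    Write x = 112 + 117·t and substitute into x ≡ 2 (mod 16): 117·t ≡ 2 − 112 = -110 (mod 16).
    Reduce coefficients mod 16: 5·t ≡ 2 (mod 16).
    The inverse of 5 mod 16 is 13 (since 5·13 = 65 = 4·16 + 1), so t ≡ 13·2 = 26 ≡ 10 (mod 16).
    Then x = 112 + 117·10 = 1282, valid modulo lcm(117, 16) = 1872: x ≡ 1282 (mod 1872).
  Combine with x ≡ 5 (mod 7); new modulus lcm = 13104.
    Write x = 1282 + 1872·t and substitute into x ≡ 5 (mod 7): 1872·t ≡ 5 − 1282 = -1277 (mod 7).
    Reduce coefficients mod 7: 3·t ≡ 4 (mod 7).
    The inverse of 3 mod 7 is 5 (since 3·5 = 15 = 2·7 + 1), so t ≡ 5·4 = 20 ≡ 6 (mod 7).
    Then x = 1282 + 1872·6 = 12514, valid modulo lcm(1872, 7) = 13104: x ≡ 12514 (mod 13104).
Verify against each original: 12514 mod 9 = 4, 12514 mod 13 = 8, 12514 mod 16 = 2, 12514 mod 7 = 5.

x ≡ 12514 (mod 13104).


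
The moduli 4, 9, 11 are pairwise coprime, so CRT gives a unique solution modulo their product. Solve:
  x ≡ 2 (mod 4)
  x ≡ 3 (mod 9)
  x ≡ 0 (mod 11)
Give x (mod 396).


Moduli 4, 9, 11 are pairwise coprime; by CRT there is a unique solution modulo M = 4 · 9 · 11 = 396.
Solve pairwise, accumulating the modulus:
  Start with x ≡ 2 (mod 4).
  Combine with x ≡ 3 (mod 9): since gcd(4, 9) = 1, we get a unique residue mod 36.
    Write x = 2 + 4·t and substitute into x ≡ 3 (mod 9): 4·t ≡ 3 − 2 = 1 (mod 9).
    The inverse of 4 mod 9 is 7 (since 4·7 = 28 = 3·9 + 1), so t ≡ 7·1 = 7 ≡ 7 (mod 9).
    Then x = 2 + 4·7 = 30, valid modulo lcm(4, 9) = 36: x ≡ 30 (mod 36).
  Combine with x ≡ 0 (mod 11): since gcd(36, 11) = 1, we get a unique residue mod 396.
    Write x = 30 + 36·t and substitute into x ≡ 0 (mod 11): 36·t ≡ 0 − 30 = -30 (mod 11).
    Reduce coefficients mod 11: 3·t ≡ 3 (mod 11).
    The inverse of 3 mod 11 is 4 (since 3·4 = 12 = 1·11 + 1), so t ≡ 4·3 = 12 ≡ 1 (mod 11).
    Then x = 30 + 36·1 = 66, valid modulo lcm(36, 11) = 396: x ≡ 66 (mod 396).
Verify: 66 mod 4 = 2 ✓, 66 mod 9 = 3 ✓, 66 mod 11 = 0 ✓.

x ≡ 66 (mod 396).


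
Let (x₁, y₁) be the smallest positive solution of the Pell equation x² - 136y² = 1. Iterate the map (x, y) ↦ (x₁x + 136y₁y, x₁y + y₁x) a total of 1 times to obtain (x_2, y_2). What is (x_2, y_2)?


Step 1: Find the fundamental solution (x₁, y₁) of x² - 136y² = 1.
  Expand √136 as a continued fraction. a₀ = ⌊√136⌋ = 11; iterate m_{k+1} = d_k·a_k − m_k, d_{k+1} = (136 − m_{k+1}²)/d_k, a_{k+1} = ⌊(a₀ + m_{k+1})/d_{k+1}⌋ (starting m₀ = 0, d₀ = 1), with convergents p_k = a_k·p_{k-1} + p_{k-2}, q_k = a_k·q_{k-1} + q_{k-2} (p₋₁ = 1, q₋₁ = 0):
  k = 0: a₀ = 11; p₀/q₀ = 11/1; p₀² − 136·q₀² = 121 − 136 = -15.
  k = 1: m = 11, d = 15, a = ⌊(11 + 11)/15⌋ = 1; p/q = (1·11 + 1)/(1·1 + 0) = 12/1; p² − 136·q² = 144 − 136 = 8.
  k = 2: m = 4, d = 8, a = ⌊(11 + 4)/8⌋ = 1; p/q = (1·12 + 11)/(1·1 + 1) = 23/2; p² − 136·q² = 529 − 544 = -15.
  k = 3: m = 4, d = 15, a = ⌊(11 + 4)/15⌋ = 1; p/q = (1·23 + 12)/(1·2 + 1) = 35/3; p² − 136·q² = 1225 − 1224 = 1.
  The first convergent with p² − 136·q² = 1 gives the fundamental solution (x₁, y₁) = (35, 3).
Step 2: Apply the recurrence (x_{n+1}, y_{n+1}) = (x₁x_n + 136y₁y_n, x₁y_n + y₁x_n) repeatedly.
  From (x_1, y_1) = (35, 3): x_2 = 35·35 + 136·3·3 = 2449; y_2 = 35·3 + 3·35 = 210.
Step 3: Verify x_2² - 136·y_2² = 5997601 - 5997600 = 1 (should be 1). ✓

(x_1, y_1) = (35, 3); (x_2, y_2) = (2449, 210).


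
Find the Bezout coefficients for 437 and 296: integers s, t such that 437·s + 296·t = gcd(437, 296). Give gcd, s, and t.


Euclidean algorithm on (437, 296) — divide until remainder is 0:
  437 = 1 · 296 + 141
  296 = 2 · 141 + 14
  141 = 10 · 14 + 1
  14 = 14 · 1 + 0
gcd(437, 296) = 1.
Track Bezout coefficients alongside the remainders: start with r₀ = 437 = a·1 + b·0 (s = 1, t = 0) and r₁ = 296 = a·0 + b·1 (s = 0, t = 1); each new remainder r_{k+1} = r_{k-1} − q_k·r_k inherits s_{k+1} = s_{k-1} − q_k·s_k, t_{k+1} = t_{k-1} − q_k·t_k, so r_k = a·s_k + b·t_k at every step:
  q = 1: r = 141, s = 1 − 1·0 = 1, t = 0 − 1·1 = -1  (check: 437·1 + 296·(-1) = 141)
  q = 2: r = 14, s = 0 − 2·1 = -2, t = 1 − 2·(-1) = 3  (check: 437·(-2) + 296·3 = 14)
  q = 10: r = 1, s = 1 − 10·(-2) = 21, t = -1 − 10·3 = -31  (check: 437·21 + 296·(-31) = 1)
The row with r = 1 (the gcd) gives the Bezout coefficients s = 21, t = -31.
Result: 437 · (21) + 296 · (-31) = 1.

gcd(437, 296) = 1; s = 21, t = -31 (check: 437·21 + 296·(-31) = 1).


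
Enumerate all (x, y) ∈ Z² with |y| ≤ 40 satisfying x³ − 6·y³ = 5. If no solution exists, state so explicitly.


The equation is x³ - 6y³ = 5. For fixed y, x³ = 6·y³ + 5, so a solution requires the RHS to be a perfect cube.
Strategy: iterate y from -40 to 40, compute RHS = 6·y³ + 5, and check whether it is a (positive or negative) perfect cube.
Check small values of y:
  y = 0: RHS = 5 is not a perfect cube.
  y = 1: RHS = 11 is not a perfect cube.
  y = -1: RHS = -1 = (-1)³ ⇒ x = -1 works.
  y = 2: RHS = 53 is not a perfect cube.
  y = -2: RHS = -43 is not a perfect cube.
  y = 3: RHS = 167 is not a perfect cube.
  y = -3: RHS = -157 is not a perfect cube.
Continuing the search up to |y| = 40 finds no further solutions beyond those listed.
Collected solutions: (-1, -1).

Solutions (with |y| ≤ 40): (-1, -1).


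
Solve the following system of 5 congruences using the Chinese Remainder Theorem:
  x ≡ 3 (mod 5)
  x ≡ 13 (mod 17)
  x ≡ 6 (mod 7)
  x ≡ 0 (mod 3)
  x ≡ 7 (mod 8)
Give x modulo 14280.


Product of moduli M = 5 · 17 · 7 · 3 · 8 = 14280.
Merge one congruence at a time:
  Start: x ≡ 3 (mod 5).
  Combine with x ≡ 13 (mod 17); new modulus lcm = 85.
    Write x = 3 + 5·t and substitute into x ≡ 13 (mod 17): 5·t ≡ 13 − 3 = 10 (mod 17).
    The inverse of 5 mod 17 is 7 (since 5·7 = 35 = 2·17 + 1), so t ≡ 7·10 = 70 ≡ 2 (mod 17).
    Then x = 3 + 5·2 = 13, valid modulo lcm(5, 17) = 85: x ≡ 13 (mod 85).
  Combine with x ≡ 6 (mod 7); new modulus lcm = 595.
    Write x = 13 + 85·t and substitute into x ≡ 6 (mod 7): 85·t ≡ 6 − 13 = -7 (mod 7).
    Reduce coefficients mod 7: 1·t ≡ 0 (mod 7).
    So t ≡ 0 (mod 7).
    Then x = 13 + 85·0 = 13, valid modulo lcm(85, 7) = 595: x ≡ 13 (mod 595).
  Combine with x ≡ 0 (mod 3); new modulus lcm = 1785.
    Write x = 13 + 595·t and substitute into x ≡ 0 (mod 3): 595·t ≡ 0 − 13 = -13 (mod 3).
    Reduce coefficients mod 3: 1·t ≡ 2 (mod 3).
    So t ≡ 2 (mod 3).
    Then x = 13 + 595·2 = 1203, valid modulo lcm(595, 3) = 1785: x ≡ 1203 (mod 1785).
  Combine with x ≡ 7 (mod 8); new modulus lcm = 14280.
    Write x = 1203 + 1785·t and substitute into x ≡ 7 (mod 8): 1785·t ≡ 7 − 1203 = -1196 (mod 8).
    Reduce coefficients mod 8: 1·t ≡ 4 (mod 8).
    So t ≡ 4 (mod 8).
    Then x = 1203 + 1785·4 = 8343, valid modulo lcm(1785, 8) = 14280: x ≡ 8343 (mod 14280).
Verify against each original: 8343 mod 5 = 3, 8343 mod 17 = 13, 8343 mod 7 = 6, 8343 mod 3 = 0, 8343 mod 8 = 7.

x ≡ 8343 (mod 14280).


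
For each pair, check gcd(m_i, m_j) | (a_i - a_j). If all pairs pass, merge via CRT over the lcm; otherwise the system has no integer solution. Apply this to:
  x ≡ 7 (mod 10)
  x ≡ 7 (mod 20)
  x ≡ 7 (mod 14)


Moduli 10, 20, 14 are not pairwise coprime, so CRT works modulo lcm(m_i) when all pairwise compatibility conditions hold.
Pairwise compatibility: gcd(m_i, m_j) must divide a_i - a_j for every pair.
Merge one congruence at a time:
  Start: x ≡ 7 (mod 10).
  Combine with x ≡ 7 (mod 20): gcd(10, 20) = 10; 7 - 7 = 0, which IS divisible by 10, so compatible.
    Write x = 7 + 10·t and substitute into x ≡ 7 (mod 20): 10·t ≡ 7 − 7 = 0 (mod 20).
    Divide the congruence (and modulus) by g = 10: 1·t ≡ 0 (mod 2).
    So t ≡ 0 (mod 2).
    Then x = 7 + 10·0 = 7, valid modulo lcm(10, 20) = 20: x ≡ 7 (mod 20).
  Combine with x ≡ 7 (mod 14): gcd(20, 14) = 2; 7 - 7 = 0, which IS divisible by 2, so compatible.
    Write x = 7 + 20·t and substitute into x ≡ 7 (mod 14): 20·t ≡ 7 − 7 = 0 (mod 14).
    Divide the congruence (and modulus) by g = 2: 10·t ≡ 0 (mod 7).
    Reduce coefficients mod 7: 3·t ≡ 0 (mod 7).
    The inverse of 3 mod 7 is 5 (since 3·5 = 15 = 2·7 + 1), so t ≡ 5·0 = 0 ≡ 0 (mod 7).
    Then x = 7 + 20·0 = 7, valid modulo lcm(20, 14) = 140: x ≡ 7 (mod 140).
Verify: 7 mod 10 = 7, 7 mod 20 = 7, 7 mod 14 = 7.

x ≡ 7 (mod 140).


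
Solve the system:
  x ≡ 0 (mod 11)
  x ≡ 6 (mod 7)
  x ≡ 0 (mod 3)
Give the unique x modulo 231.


Moduli 11, 7, 3 are pairwise coprime; by CRT there is a unique solution modulo M = 11 · 7 · 3 = 231.
Solve pairwise, accumulating the modulus:
  Start with x ≡ 0 (mod 11).
  Combine with x ≡ 6 (mod 7): since gcd(11, 7) = 1, we get a unique residue mod 77.
    Write x = 0 + 11·t and substitute into x ≡ 6 (mod 7): 11·t ≡ 6 − 0 = 6 (mod 7).
    Reduce coefficients mod 7: 4·t ≡ 6 (mod 7).
    The inverse of 4 mod 7 is 2 (since 4·2 = 8 = 1·7 + 1), so t ≡ 2·6 = 12 ≡ 5 (mod 7).
    Then x = 0 + 11·5 = 55, valid modulo lcm(11, 7) = 77: x ≡ 55 (mod 77).
  Combine with x ≡ 0 (mod 3): since gcd(77, 3) = 1, we get a unique residue mod 231.
    Write x = 55 + 77·t and substitute into x ≡ 0 (mod 3): 77·t ≡ 0 − 55 = -55 (mod 3).
    Reduce coefficients mod 3: 2·t ≡ 2 (mod 3).
    The inverse of 2 mod 3 is 2 (since 2·2 = 4 = 1·3 + 1), so t ≡ 2·2 = 4 ≡ 1 (mod 3).
    Then x = 55 + 77·1 = 132, valid modulo lcm(77, 3) = 231: x ≡ 132 (mod 231).
Verify: 132 mod 11 = 0 ✓, 132 mod 7 = 6 ✓, 132 mod 3 = 0 ✓.

x ≡ 132 (mod 231).


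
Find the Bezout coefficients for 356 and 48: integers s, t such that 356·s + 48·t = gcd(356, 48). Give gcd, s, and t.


Euclidean algorithm on (356, 48) — divide until remainder is 0:
  356 = 7 · 48 + 20
  48 = 2 · 20 + 8
  20 = 2 · 8 + 4
  8 = 2 · 4 + 0
gcd(356, 48) = 4.
Track Bezout coefficients alongside the remainders: start with r₀ = 356 = a·1 + b·0 (s = 1, t = 0) and r₁ = 48 = a·0 + b·1 (s = 0, t = 1); each new remainder r_{k+1} = r_{k-1} − q_k·r_k inherits s_{k+1} = s_{k-1} − q_k·s_k, t_{k+1} = t_{k-1} − q_k·t_k, so r_k = a·s_k + b·t_k at every step:
  q = 7: r = 20, s = 1 − 7·0 = 1, t = 0 − 7·1 = -7  (check: 356·1 + 48·(-7) = 20)
  q = 2: r = 8, s = 0 − 2·1 = -2, t = 1 − 2·(-7) = 15  (check: 356·(-2) + 48·15 = 8)
  q = 2: r = 4, s = 1 − 2·(-2) = 5, t = -7 − 2·15 = -37  (check: 356·5 + 48·(-37) = 4)
The row with r = 4 (the gcd) gives the Bezout coefficients s = 5, t = -37.
Result: 356 · (5) + 48 · (-37) = 4.

gcd(356, 48) = 4; s = 5, t = -37 (check: 356·5 + 48·(-37) = 4).


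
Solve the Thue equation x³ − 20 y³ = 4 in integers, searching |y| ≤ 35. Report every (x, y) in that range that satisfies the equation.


The equation is x³ - 20y³ = 4. For fixed y, x³ = 20·y³ + 4, so a solution requires the RHS to be a perfect cube.
Strategy: iterate y from -35 to 35, compute RHS = 20·y³ + 4, and check whether it is a (positive or negative) perfect cube.
Check small values of y:
  y = 0: RHS = 4 is not a perfect cube.
  y = 1: RHS = 24 is not a perfect cube.
  y = -1: RHS = -16 is not a perfect cube.
  y = 2: RHS = 164 is not a perfect cube.
  y = -2: RHS = -156 is not a perfect cube.
  y = 3: RHS = 544 is not a perfect cube.
  y = -3: RHS = -536 is not a perfect cube.
Continuing the search up to |y| = 35 finds no solutions either.
No (x, y) in the scanned range satisfies the equation.

No integer solutions with |y| ≤ 35.


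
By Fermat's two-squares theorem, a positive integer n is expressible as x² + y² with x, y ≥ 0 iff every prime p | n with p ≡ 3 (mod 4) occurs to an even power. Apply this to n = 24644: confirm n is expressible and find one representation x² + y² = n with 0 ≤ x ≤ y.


Step 1: Factor n = 24644 = 2^2 · 61 · 101.
Step 2: Check the mod-4 condition on each prime factor: 2 = 2 (special); 61 ≡ 1 (mod 4), exponent 1; 101 ≡ 1 (mod 4), exponent 1.
All primes ≡ 3 (mod 4) appear to even exponent (or don't appear), so by the two-squares theorem n IS expressible as a sum of two squares.
Step 3: Build a representation. Group n = k² · m with k = 2 and m = 61 · 101 = 6161 (a product of primes ≡ 1 (mod 4)); a representation of m scales to one of n via (k·x)² + (k·y)² = k²(x² + y²). Each prime p ≡ 1 (mod 4) is itself a sum of two squares; find a² by testing p − a² for a perfect square:
  61: 61 − 1² = 60, 61 − 2² = 57, 61 − 3² = 52, 61 − 4² = 45, 61 − 5² = 36 = 6² ⇒ 61 = 5² + 6².
  101: 101 − 1² = 100 = 10² ⇒ 101 = 1² + 10².
  Combine using the Brahmagupta–Fibonacci identity (a² + b²)(c² + d²) = (ac − bd)² + (ad + bc)² = (ac + bd)² + (ad − bc)²:
  61 · 101 = 6161: from (5² + 6²)(1² + 10²), take (5·1 − 6·10, 5·10 + 6·1) = (5 − 60, 50 + 6) = (-55, 56); dropping signs (only squares matter) gives (55, 56); check 55² + 56² = 3025 + 3136 = 6161 ✓.
  Scale by k = 2: (2·55, 2·56) = (110, 112).
Step 4: Order so x ≤ y and verify: 110² + 112² = 12100 + 12544 = 24644 = n. ✓

n = 24644 = 110² + 112² (one valid representation with x ≤ y).


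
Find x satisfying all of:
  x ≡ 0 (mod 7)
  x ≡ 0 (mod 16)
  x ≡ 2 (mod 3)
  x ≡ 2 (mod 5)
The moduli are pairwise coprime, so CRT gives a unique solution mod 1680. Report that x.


Product of moduli M = 7 · 16 · 3 · 5 = 1680.
Merge one congruence at a time:
  Start: x ≡ 0 (mod 7).
  Combine with x ≡ 0 (mod 16); new modulus lcm = 112.
    Write x = 0 + 7·t and substitute into x ≡ 0 (mod 16): 7·t ≡ 0 − 0 = 0 (mod 16).
    The inverse of 7 mod 16 is 7 (since 7·7 = 49 = 3·16 + 1), so t ≡ 7·0 = 0 ≡ 0 (mod 16).
    Then x = 0 + 7·0 = 0, valid modulo lcm(7, 16) = 112: x ≡ 0 (mod 112).
  Combine with x ≡ 2 (mod 3); new modulus lcm = 336.
    Write x = 0 + 112·t and substitute into x ≡ 2 (mod 3): 112·t ≡ 2 − 0 = 2 (mod 3).
    Reduce coefficients mod 3: 1·t ≡ 2 (mod 3).
    So t ≡ 2 (mod 3).
    Then x = 0 + 112·2 = 224, valid modulo lcm(112, 3) = 336: x ≡ 224 (mod 336).
  Combine with x ≡ 2 (mod 5); new modulus lcm = 1680.
    Write x = 224 + 336·t and substitute into x ≡ 2 (mod 5): 336·t ≡ 2 − 224 = -222 (mod 5).
    Reduce coefficients mod 5: 1·t ≡ 3 (mod 5).
    So t ≡ 3 (mod 5).
    Then x = 224 + 336·3 = 1232, valid modulo lcm(336, 5) = 1680: x ≡ 1232 (mod 1680).
Verify against each original: 1232 mod 7 = 0, 1232 mod 16 = 0, 1232 mod 3 = 2, 1232 mod 5 = 2.

x ≡ 1232 (mod 1680).


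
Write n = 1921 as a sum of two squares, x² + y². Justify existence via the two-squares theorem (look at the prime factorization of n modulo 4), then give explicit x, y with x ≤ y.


Step 1: Factor n = 1921 = 17 · 113.
Step 2: Check the mod-4 condition on each prime factor: 17 ≡ 1 (mod 4), exponent 1; 113 ≡ 1 (mod 4), exponent 1.
All primes ≡ 3 (mod 4) appear to even exponent (or don't appear), so by the two-squares theorem n IS expressible as a sum of two squares.
Step 3: Build a representation. Here n = 17 · 113 is a product of primes ≡ 1 (mod 4). Each prime p ≡ 1 (mod 4) is itself a sum of two squares; find a² by testing p − a² for a perfect square:
  17: 17 − 1² = 16 = 4² ⇒ 17 = 1² + 4².
  113: 113 − 1² = 112, 113 − 2² = 109, 113 − 3² = 104, 113 − 4² = 97, 113 − 5² = 88, 113 − 6² = 77, 113 − 7² = 64 = 8² ⇒ 113 = 7² + 8².
  Combine using the Brahmagupta–Fibonacci identity (a² + b²)(c² + d²) = (ac − bd)² + (ad + bc)² = (ac + bd)² + (ad − bc)²:
  17 · 113 = 1921: from (1² + 4²)(7² + 8²), take (1·7 − 4·8, 1·8 + 4·7) = (7 − 32, 8 + 28) = (-25, 36); dropping signs (only squares matter) gives (25, 36); check 25² + 36² = 625 + 1296 = 1921 ✓.
Step 4: Order so x ≤ y and verify: 25² + 36² = 625 + 1296 = 1921 = n. ✓

n = 1921 = 25² + 36² (one valid representation with x ≤ y).


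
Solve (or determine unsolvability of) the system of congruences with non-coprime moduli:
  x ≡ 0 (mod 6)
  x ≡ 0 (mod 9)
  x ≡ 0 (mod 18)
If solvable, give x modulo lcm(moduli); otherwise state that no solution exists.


Moduli 6, 9, 18 are not pairwise coprime, so CRT works modulo lcm(m_i) when all pairwise compatibility conditions hold.
Pairwise compatibility: gcd(m_i, m_j) must divide a_i - a_j for every pair.
Merge one congruence at a time:
  Start: x ≡ 0 (mod 6).
  Combine with x ≡ 0 (mod 9): gcd(6, 9) = 3; 0 - 0 = 0, which IS divisible by 3, so compatible.
    Write x = 0 + 6·t and substitute into x ≡ 0 (mod 9): 6·t ≡ 0 − 0 = 0 (mod 9).
    Divide the congruence (and modulus) by g = 3: 2·t ≡ 0 (mod 3).
    The inverse of 2 mod 3 is 2 (since 2·2 = 4 = 1·3 + 1), so t ≡ 2·0 = 0 ≡ 0 (mod 3).
    Then x = 0 + 6·0 = 0, valid modulo lcm(6, 9) = 18: x ≡ 0 (mod 18).
  Combine with x ≡ 0 (mod 18): gcd(18, 18) = 18; 0 - 0 = 0, which IS divisible by 18, so compatible.
    Write x = 0 + 18·t and substitute into x ≡ 0 (mod 18): 18·t ≡ 0 − 0 = 0 (mod 18).
    Divide the congruence (and modulus) by g = 18: 1·t ≡ 0 (mod 1).
    Modulo 1 every t works; take t = 0.
    Then x = 0 + 18·0 = 0, valid modulo lcm(18, 18) = 18: x ≡ 0 (mod 18).
Verify: 0 mod 6 = 0, 0 mod 9 = 0, 0 mod 18 = 0.

x ≡ 0 (mod 18).


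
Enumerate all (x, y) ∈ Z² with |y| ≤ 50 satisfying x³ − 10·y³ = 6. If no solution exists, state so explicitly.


The equation is x³ - 10y³ = 6. For fixed y, x³ = 10·y³ + 6, so a solution requires the RHS to be a perfect cube.
Strategy: iterate y from -50 to 50, compute RHS = 10·y³ + 6, and check whether it is a (positive or negative) perfect cube.
Check small values of y:
  y = 0: RHS = 6 is not a perfect cube.
  y = 1: RHS = 16 is not a perfect cube.
  y = -1: RHS = -4 is not a perfect cube.
  y = 2: RHS = 86 is not a perfect cube.
  y = -2: RHS = -74 is not a perfect cube.
  y = 3: RHS = 276 is not a perfect cube.
  y = -3: RHS = -264 is not a perfect cube.
Continuing the search up to |y| = 50 finds no solutions either.
No (x, y) in the scanned range satisfies the equation.

No integer solutions with |y| ≤ 50.


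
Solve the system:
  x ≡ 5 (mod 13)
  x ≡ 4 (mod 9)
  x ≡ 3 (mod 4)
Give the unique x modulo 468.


Moduli 13, 9, 4 are pairwise coprime; by CRT there is a unique solution modulo M = 13 · 9 · 4 = 468.
Solve pairwise, accumulating the modulus:
  Start with x ≡ 5 (mod 13).
  Combine with x ≡ 4 (mod 9): since gcd(13, 9) = 1, we get a unique residue mod 117.
    Write x = 5 + 13·t and substitute into x ≡ 4 (mod 9): 13·t ≡ 4 − 5 = -1 (mod 9).
    Reduce coefficients mod 9: 4·t ≡ 8 (mod 9).
    The inverse of 4 mod 9 is 7 (since 4·7 = 28 = 3·9 + 1), so t ≡ 7·8 = 56 ≡ 2 (mod 9).
    Then x = 5 + 13·2 = 31, valid modulo lcm(13, 9) = 117: x ≡ 31 (mod 117).
  Combine with x ≡ 3 (mod 4): since gcd(117, 4) = 1, we get a unique residue mod 468.
    Write x = 31 + 117·t and substitute into x ≡ 3 (mod 4): 117·t ≡ 3 − 31 = -28 (mod 4).
    Reduce coefficients mod 4: 1·t ≡ 0 (mod 4).
    So t ≡ 0 (mod 4).
    Then x = 31 + 117·0 = 31, valid modulo lcm(117, 4) = 468: x ≡ 31 (mod 468).
Verify: 31 mod 13 = 5 ✓, 31 mod 9 = 4 ✓, 31 mod 4 = 3 ✓.

x ≡ 31 (mod 468).
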